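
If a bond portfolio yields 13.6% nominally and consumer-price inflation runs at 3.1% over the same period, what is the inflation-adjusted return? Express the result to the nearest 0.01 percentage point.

Real return via the Fisher equation: (1 + 13.6%)/(1 + 3.1%) − 1 = 1.136/1.031 − 1 ≈ 0.10184.

10.18%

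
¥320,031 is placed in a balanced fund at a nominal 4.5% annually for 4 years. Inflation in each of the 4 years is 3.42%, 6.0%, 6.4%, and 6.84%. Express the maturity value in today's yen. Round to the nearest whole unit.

Nominal value at maturity: ¥320,031 × (1 + 4.5%)^4 ≈ ¥381,643.
Price-level factor over 4 years: 1.0342 × 1.060 × 1.064 × 1.0684 ≈ 1.2461947176.
The maturity value deflated by that factor is the answer in today's purchasing power.

¥306,247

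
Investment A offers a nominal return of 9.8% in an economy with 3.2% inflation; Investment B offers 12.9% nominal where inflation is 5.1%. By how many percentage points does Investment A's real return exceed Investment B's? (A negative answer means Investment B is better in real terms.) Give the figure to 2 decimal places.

Investment A real return: 1.098/1.032 − 1 = 6.395%.
Investment B real return: 1.129/1.051 − 1 = 7.422%.
Difference: 6.395 − 7.422 = -1.027 pp.

-1.03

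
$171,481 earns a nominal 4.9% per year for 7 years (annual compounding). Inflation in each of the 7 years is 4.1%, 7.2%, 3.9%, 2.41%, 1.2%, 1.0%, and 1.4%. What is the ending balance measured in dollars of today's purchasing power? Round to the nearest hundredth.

$194,760.62

Nominal value at maturity: $171,481 × (1 + 4.9%)^7 ≈ $239,686.97.
Price-level factor over 7 years: 1.041 × 1.072 × 1.039 × 1.0241 × 1.012 × 1.010 × 1.014 ≈ 1.2306746924.
The maturity value deflated by that factor is the answer in today's purchasing power.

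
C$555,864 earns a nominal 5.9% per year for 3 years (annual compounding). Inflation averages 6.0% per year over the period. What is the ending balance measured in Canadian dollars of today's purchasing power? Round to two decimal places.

Nominal value at maturity: C$555,864 × (1 + 5.9%)^3 ≈ C$660,170.98.
Price-level factor over 3 years: (1 + 6.0%)^3 = 1.191016.
The maturity value deflated by that factor is the answer in today's purchasing power.

C$554,292.28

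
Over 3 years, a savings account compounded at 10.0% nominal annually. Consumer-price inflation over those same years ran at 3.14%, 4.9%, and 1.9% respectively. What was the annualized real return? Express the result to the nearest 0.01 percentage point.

Cumulative inflation factor: 1.0314 × 1.049 × 1.019 ≈ 1.10250.
Nominal growth factor: 1.33100. Real growth factor = 1.33100 / 1.10250 ≈ 1.20726.
Annualized: 1.20726^(1/3) − 1 ≈ 0.06480.

6.48%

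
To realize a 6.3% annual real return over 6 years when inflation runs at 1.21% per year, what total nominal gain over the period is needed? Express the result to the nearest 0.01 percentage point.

55.07%

Required annual nominal rate: (1+6.3%)(1+1.21%) − 1 = 7.58623%.
Cumulative over 6 years: (1 + 0.0758623)^6 − 1 ≈ 0.55074.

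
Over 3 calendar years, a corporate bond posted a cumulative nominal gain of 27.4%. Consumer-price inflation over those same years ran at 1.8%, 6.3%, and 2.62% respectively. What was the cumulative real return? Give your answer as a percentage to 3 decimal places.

Cumulative inflation factor: 1.018 × 1.063 × 1.0262 ≈ 1.11049.
Nominal growth factor: 1.27400. Real growth factor = 1.27400 / 1.11049 ≈ 1.14725.
Total real return ≈ 14.7246%.

14.725%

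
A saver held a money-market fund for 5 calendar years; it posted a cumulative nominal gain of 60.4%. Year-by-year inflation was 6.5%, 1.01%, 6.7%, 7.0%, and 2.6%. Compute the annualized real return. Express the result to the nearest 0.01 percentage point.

4.94%

Cumulative inflation factor: 1.065 × 1.0101 × 1.067 × 1.070 × 1.026 ≈ 1.26011.
Nominal growth factor: 1.60400. Real growth factor = 1.60400 / 1.26011 ≈ 1.27290.
Annualized: 1.27290^(1/5) − 1 ≈ 0.04944.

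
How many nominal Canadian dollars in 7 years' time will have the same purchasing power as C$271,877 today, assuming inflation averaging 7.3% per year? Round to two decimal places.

C$445,215.75

Cumulative price-level factor: (1+7.3%)^7 ≈ 1.6375631383.
The nominal amount required is C$271,877 scaled up by that factor.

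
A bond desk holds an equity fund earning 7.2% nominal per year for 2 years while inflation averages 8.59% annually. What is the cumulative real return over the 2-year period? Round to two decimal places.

The annual real rate is (1+7.2%)/(1+8.59%) − 1 = -1.2800%.
Compounded over 2 years: (1 + -0.012800)^2 − 1 ≈ -0.02544.

-2.54%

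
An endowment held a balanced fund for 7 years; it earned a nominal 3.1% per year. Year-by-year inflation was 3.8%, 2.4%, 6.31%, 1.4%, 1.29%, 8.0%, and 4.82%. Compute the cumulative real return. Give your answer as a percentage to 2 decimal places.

Cumulative inflation factor: 1.038 × 1.024 × 1.0631 × 1.014 × 1.0129 × 1.080 × 1.0482 ≈ 1.31384.
Nominal growth factor: 1.23826. Real growth factor = 1.23826 / 1.31384 ≈ 0.94247.
Total real return ≈ -5.7532%.

-5.75%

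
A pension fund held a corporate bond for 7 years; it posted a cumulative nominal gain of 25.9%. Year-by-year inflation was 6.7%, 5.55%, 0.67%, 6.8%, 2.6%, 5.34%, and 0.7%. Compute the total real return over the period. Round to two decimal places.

Cumulative inflation factor: 1.067 × 1.0555 × 1.0067 × 1.068 × 1.026 × 1.0534 × 1.007 ≈ 1.31784.
Nominal growth factor: 1.25900. Real growth factor = 1.25900 / 1.31784 ≈ 0.95535.
Total real return ≈ -4.4652%.

-4.47%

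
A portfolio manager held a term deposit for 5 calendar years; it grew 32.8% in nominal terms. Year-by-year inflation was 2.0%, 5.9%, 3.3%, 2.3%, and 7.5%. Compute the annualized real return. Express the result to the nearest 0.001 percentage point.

Cumulative inflation factor: 1.020 × 1.059 × 1.033 × 1.023 × 1.075 ≈ 1.22710.
Nominal growth factor: 1.32800. Real growth factor = 1.32800 / 1.22710 ≈ 1.08222.
Annualized: 1.08222^(1/5) − 1 ≈ 0.01593.

1.593%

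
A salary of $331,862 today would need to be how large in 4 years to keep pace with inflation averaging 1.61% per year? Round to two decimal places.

Cumulative price-level factor: (1+1.61%)^4 ≈ 1.0659720203.
Multiplying $331,862 by the price-level factor gives the future nominal sum.

$353,755.61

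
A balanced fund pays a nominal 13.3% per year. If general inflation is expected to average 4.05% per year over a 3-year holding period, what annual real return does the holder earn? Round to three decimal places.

8.890%

With constant rates the annual real return is the same each year: (1+13.3%)/(1+4.05%) − 1 = 0.08890.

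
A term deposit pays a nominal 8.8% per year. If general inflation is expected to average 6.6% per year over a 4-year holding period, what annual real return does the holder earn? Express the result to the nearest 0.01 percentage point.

With constant rates the annual real return is the same each year: (1+8.8%)/(1+6.6%) − 1 = 0.02064.

2.06%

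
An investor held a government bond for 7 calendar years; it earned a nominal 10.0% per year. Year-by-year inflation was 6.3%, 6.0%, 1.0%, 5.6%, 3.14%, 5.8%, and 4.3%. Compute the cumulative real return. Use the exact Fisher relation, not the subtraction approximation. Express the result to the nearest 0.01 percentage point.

Cumulative inflation factor: 1.063 × 1.060 × 1.010 × 1.056 × 1.0314 × 1.058 × 1.043 ≈ 1.36780.
Nominal growth factor: 1.94872. Real growth factor = 1.94872 / 1.36780 ≈ 1.42471.
Total real return ≈ 42.4713%.

42.47%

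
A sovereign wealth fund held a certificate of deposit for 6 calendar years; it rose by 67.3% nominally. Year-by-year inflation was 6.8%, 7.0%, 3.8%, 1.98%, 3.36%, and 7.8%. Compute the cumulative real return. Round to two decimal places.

24.12%

Cumulative inflation factor: 1.068 × 1.070 × 1.038 × 1.0198 × 1.0336 × 1.078 ≈ 1.34784.
Nominal growth factor: 1.67300. Real growth factor = 1.67300 / 1.34784 ≈ 1.24124.
Total real return ≈ 24.1244%.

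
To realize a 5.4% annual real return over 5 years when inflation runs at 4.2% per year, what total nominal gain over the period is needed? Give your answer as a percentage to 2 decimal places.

Required annual nominal rate: (1+5.4%)(1+4.2%) − 1 = 9.8268%.
Cumulative over 5 years: (1 + 0.098268)^5 − 1 ≈ 0.59787.

59.79%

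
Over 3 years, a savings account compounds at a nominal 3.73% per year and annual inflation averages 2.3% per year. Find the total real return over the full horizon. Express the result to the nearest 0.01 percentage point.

4.25%

The annual real rate is (1+3.73%)/(1+2.3%) − 1 = 1.3978%.
Compounded over 3 years: (1 + 0.013978)^3 − 1 ≈ 0.04252.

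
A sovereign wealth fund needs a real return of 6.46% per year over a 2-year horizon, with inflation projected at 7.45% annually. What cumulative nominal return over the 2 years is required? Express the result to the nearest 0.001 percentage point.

Required annual nominal rate: (1+6.46%)(1+7.45%) − 1 = 14.39127%.
Cumulative over 2 years: (1 + 0.1439127)^2 − 1 ≈ 0.30854.

30.854%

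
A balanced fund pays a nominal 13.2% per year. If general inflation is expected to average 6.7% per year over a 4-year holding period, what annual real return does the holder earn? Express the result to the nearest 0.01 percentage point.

6.09%

With constant rates the annual real return is the same each year: (1+13.2%)/(1+6.7%) − 1 = 0.06092.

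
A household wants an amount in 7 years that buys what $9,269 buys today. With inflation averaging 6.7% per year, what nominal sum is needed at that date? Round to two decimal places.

$14,594.32

Cumulative price-level factor: (1+6.7%)^7 ≈ 1.5745299861.
The nominal amount required is $9,269 scaled up by that factor.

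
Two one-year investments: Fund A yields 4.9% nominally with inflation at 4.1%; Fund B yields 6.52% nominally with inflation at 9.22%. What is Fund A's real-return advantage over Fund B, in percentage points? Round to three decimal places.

3.241

Fund A real return: 1.049/1.041 − 1 = 0.7685%.
Fund B real return: 1.0652/1.0922 − 1 = -2.4721%.
Difference: 0.7685 − (-2.4721) = 3.2406 pp.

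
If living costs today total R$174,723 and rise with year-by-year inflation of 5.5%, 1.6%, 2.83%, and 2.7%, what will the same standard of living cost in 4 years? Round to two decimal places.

Cumulative price-level factor: 1.055 × 1.016 × 1.0283 × 1.027 ≈ 1.1319739875.
The nominal amount required is R$174,723 scaled up by that factor.

R$197,781.89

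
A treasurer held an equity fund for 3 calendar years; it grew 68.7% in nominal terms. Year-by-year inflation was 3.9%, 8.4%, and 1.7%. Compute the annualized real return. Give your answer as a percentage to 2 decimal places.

13.78%

Cumulative inflation factor: 1.039 × 1.084 × 1.017 ≈ 1.14542.
Nominal growth factor: 1.68700. Real growth factor = 1.68700 / 1.14542 ≈ 1.47282.
Annualized: 1.47282^(1/3) − 1 ≈ 0.13776.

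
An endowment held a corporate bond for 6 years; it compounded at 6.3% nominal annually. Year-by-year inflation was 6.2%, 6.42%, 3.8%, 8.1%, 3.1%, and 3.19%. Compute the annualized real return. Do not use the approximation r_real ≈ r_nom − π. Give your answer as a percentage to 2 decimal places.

Cumulative inflation factor: 1.062 × 1.0642 × 1.038 × 1.081 × 1.031 × 1.0319 ≈ 1.34917.
Nominal growth factor: 1.44278. Real growth factor = 1.44278 / 1.34917 ≈ 1.06938.
Annualized: 1.06938^(1/6) − 1 ≈ 0.01124.

1.12%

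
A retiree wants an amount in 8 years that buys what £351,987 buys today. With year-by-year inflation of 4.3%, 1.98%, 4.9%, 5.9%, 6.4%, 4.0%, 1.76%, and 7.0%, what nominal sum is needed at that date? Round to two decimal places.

£501,110.19

Cumulative price-level factor: 1.043 × 1.0198 × 1.049 × 1.059 × 1.064 × 1.040 × 1.0176 × 1.070 ≈ 1.4236610641.
The nominal amount required is £351,987 scaled up by that factor.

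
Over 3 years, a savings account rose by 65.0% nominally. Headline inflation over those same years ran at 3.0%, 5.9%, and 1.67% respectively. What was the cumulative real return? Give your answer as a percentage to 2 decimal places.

Cumulative inflation factor: 1.030 × 1.059 × 1.0167 ≈ 1.10899.
Nominal growth factor: 1.65000. Real growth factor = 1.65000 / 1.10899 ≈ 1.48785.
Total real return ≈ 48.7846%.

48.78%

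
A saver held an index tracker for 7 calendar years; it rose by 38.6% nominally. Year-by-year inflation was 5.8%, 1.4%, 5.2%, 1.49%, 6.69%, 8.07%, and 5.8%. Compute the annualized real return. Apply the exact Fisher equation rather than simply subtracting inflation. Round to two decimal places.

Cumulative inflation factor: 1.058 × 1.014 × 1.052 × 1.0149 × 1.0669 × 1.0807 × 1.058 ≈ 1.39726.
Nominal growth factor: 1.38600. Real growth factor = 1.38600 / 1.39726 ≈ 0.99194.
Annualized: 0.99194^(1/7) − 1 ≈ -0.00116.

-0.12%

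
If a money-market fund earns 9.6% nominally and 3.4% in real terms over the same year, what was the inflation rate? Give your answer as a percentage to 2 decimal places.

From (1+r_nom) = (1+r_real)(1+π), we get 1+π = (1 + 9.6%)/(1 + 3.4%) = 1.096/1.034 ≈ 1.05996.
So π ≈ 5.9961%.

6.00%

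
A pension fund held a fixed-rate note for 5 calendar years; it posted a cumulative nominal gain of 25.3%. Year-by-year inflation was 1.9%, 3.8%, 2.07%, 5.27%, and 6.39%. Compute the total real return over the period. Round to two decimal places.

3.63%

Cumulative inflation factor: 1.019 × 1.038 × 1.0207 × 1.0527 × 1.0639 ≈ 1.20914.
Nominal growth factor: 1.25300. Real growth factor = 1.25300 / 1.20914 ≈ 1.03628.
Total real return ≈ 3.6277%.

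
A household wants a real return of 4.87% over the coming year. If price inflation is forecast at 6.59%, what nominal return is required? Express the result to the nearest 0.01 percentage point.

By the Fisher equation, 1 + r_nom = (1 + 4.87%)(1 + 6.59%) = 1.0487 × 1.0659 = 1.11780933.
So r_nom = 11.780933%.

11.78%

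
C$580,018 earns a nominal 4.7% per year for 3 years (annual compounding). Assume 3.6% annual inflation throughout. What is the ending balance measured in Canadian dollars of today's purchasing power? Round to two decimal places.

C$598,690.34

Nominal value at maturity: C$580,018 × (1 + 4.7%)^3 ≈ C$665,704.54.
Price-level factor over 3 years: (1 + 3.6%)^3 = 1.111934656.
Dividing the nominal maturity value by the price-level factor gives the value in today's money.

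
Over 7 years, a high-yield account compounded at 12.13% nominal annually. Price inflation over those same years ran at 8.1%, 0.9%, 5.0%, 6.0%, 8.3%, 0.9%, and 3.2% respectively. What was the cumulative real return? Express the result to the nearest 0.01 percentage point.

62.80%

Cumulative inflation factor: 1.081 × 1.009 × 1.050 × 1.060 × 1.083 × 1.009 × 1.032 ≈ 1.36902.
Nominal growth factor: 2.22871. Real growth factor = 2.22871 / 1.36902 ≈ 1.62795.
Total real return ≈ 62.7951%.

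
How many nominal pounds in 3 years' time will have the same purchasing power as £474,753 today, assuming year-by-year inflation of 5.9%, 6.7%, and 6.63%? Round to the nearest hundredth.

Cumulative price-level factor: 1.059 × 1.067 × 1.0663 = 1.2048688839.
The nominal amount required is £474,753 scaled up by that factor.

£572,015.12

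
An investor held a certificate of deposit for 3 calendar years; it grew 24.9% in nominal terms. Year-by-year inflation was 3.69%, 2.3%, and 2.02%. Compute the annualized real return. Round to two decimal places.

4.90%

Cumulative inflation factor: 1.0369 × 1.023 × 1.0202 ≈ 1.08218.
Nominal growth factor: 1.24900. Real growth factor = 1.24900 / 1.08218 ≈ 1.15416.
Annualized: 1.15416^(1/3) − 1 ≈ 0.04895.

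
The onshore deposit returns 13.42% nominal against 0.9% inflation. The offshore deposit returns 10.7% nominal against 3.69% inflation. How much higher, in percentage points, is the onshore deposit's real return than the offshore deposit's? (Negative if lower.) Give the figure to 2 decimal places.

The onshore deposit real return: 1.1342/1.009 − 1 = 12.408%.
The offshore deposit real return: 1.107/1.0369 − 1 = 6.761%.
Difference: 12.408 − 6.761 = 5.647 pp.

5.65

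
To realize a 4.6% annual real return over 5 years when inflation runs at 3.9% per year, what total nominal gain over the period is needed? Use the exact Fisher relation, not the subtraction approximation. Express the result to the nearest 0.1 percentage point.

Required annual nominal rate: (1+4.6%)(1+3.9%) − 1 = 8.6794%.
Cumulative over 5 years: (1 + 0.086794)^5 − 1 ≈ 0.51613.

51.6%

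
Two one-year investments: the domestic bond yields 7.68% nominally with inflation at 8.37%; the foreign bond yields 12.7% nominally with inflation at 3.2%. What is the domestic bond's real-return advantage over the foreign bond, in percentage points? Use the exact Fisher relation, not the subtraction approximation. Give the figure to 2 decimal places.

-9.84

The domestic bond real return: 1.0768/1.0837 − 1 = -0.637%.
The foreign bond real return: 1.127/1.032 − 1 = 9.205%.
Difference: -0.637 − 9.205 = -9.842 pp.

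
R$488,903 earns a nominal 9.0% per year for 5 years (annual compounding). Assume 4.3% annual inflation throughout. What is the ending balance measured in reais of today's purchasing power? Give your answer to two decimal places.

R$609,443.78

Nominal value at maturity: R$488,903 × (1 + 9.0%)^5 ≈ R$752,237.87.
Price-level factor over 5 years: (1 + 4.3%)^5 ≈ 1.2343023110.
Dividing the nominal maturity value by the price-level factor gives the value in today's money.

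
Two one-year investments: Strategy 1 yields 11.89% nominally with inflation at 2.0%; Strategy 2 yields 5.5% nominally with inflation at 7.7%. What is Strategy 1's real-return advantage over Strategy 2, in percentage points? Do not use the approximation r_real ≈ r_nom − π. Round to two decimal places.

11.74

Strategy 1 real return: 1.1189/1.020 − 1 = 9.696%.
Strategy 2 real return: 1.055/1.077 − 1 = -2.043%.
Difference: 9.696 − (-2.043) = 11.739 pp.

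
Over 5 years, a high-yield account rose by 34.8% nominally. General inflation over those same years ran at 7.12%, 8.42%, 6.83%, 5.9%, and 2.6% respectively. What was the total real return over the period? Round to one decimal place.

0.0%

Cumulative inflation factor: 1.0712 × 1.0842 × 1.0683 × 1.059 × 1.026 ≈ 1.34808.
Nominal growth factor: 1.34800. Real growth factor = 1.34800 / 1.34808 ≈ 0.99994.
Total real return ≈ -0.0061%.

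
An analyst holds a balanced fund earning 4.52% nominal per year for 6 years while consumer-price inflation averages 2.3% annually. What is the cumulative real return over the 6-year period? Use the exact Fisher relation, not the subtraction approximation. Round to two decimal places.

13.75%

The annual real rate is (1+4.52%)/(1+2.3%) − 1 = 2.1701%.
Compounded over 6 years: (1 + 0.021701)^6 − 1 ≈ 0.13748.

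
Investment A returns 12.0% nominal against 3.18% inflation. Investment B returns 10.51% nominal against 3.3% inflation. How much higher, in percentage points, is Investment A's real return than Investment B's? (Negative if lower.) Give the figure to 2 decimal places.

Investment A real return: 1.120/1.0318 − 1 = 8.548%.
Investment B real return: 1.1051/1.033 − 1 = 6.980%.
Difference: 8.548 − 6.980 = 1.568 pp.

1.57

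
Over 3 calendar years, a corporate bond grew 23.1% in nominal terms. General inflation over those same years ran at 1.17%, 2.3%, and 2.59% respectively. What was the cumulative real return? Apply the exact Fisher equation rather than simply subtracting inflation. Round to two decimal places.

Cumulative inflation factor: 1.0117 × 1.023 × 1.0259 ≈ 1.06177.
Nominal growth factor: 1.23100. Real growth factor = 1.23100 / 1.06177 ≈ 1.15938.
Total real return ≈ 15.9380%.

15.94%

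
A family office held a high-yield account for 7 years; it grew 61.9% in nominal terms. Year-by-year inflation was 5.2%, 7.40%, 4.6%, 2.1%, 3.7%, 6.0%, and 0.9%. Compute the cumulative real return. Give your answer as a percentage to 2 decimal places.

20.97%

Cumulative inflation factor: 1.052 × 1.0740 × 1.046 × 1.021 × 1.037 × 1.060 × 1.009 ≈ 1.33830.
Nominal growth factor: 1.61900. Real growth factor = 1.61900 / 1.33830 ≈ 1.20974.
Total real return ≈ 20.9744%.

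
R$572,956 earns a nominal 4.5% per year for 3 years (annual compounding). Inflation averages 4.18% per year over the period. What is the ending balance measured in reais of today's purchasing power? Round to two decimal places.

R$578,251.92

Nominal value at maturity: R$572,956 × (1 + 4.5%)^3 ≈ R$653,837.98.
Price-level factor over 3 years: (1 + 4.18%)^3 ≈ 1.1307147546.
Dividing the nominal maturity value by the price-level factor gives the value in today's money.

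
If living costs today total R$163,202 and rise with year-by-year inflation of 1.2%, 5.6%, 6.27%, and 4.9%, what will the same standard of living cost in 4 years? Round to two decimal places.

R$194,426.78

Cumulative price-level factor: 1.012 × 1.056 × 1.0627 × 1.049 ≈ 1.1913259434.
Multiplying R$163,202 by the price-level factor gives the future nominal sum.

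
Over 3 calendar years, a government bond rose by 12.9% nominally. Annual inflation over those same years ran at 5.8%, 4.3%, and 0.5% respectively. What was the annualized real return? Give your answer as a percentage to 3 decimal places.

Cumulative inflation factor: 1.058 × 1.043 × 1.005 ≈ 1.10901.
Nominal growth factor: 1.12900. Real growth factor = 1.12900 / 1.10901 ≈ 1.01802.
Annualized: 1.01802^(1/3) − 1 ≈ 0.00597.

0.597%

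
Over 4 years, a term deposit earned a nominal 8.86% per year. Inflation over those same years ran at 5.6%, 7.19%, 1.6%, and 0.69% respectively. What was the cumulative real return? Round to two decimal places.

21.28%

Cumulative inflation factor: 1.056 × 1.0719 × 1.016 × 1.0069 ≈ 1.15797.
Nominal growth factor: 1.40434. Real growth factor = 1.40434 / 1.15797 ≈ 1.21276.
Total real return ≈ 21.2761%.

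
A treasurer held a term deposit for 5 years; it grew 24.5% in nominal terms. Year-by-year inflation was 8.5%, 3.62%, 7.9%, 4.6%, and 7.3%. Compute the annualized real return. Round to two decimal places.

-1.77%

Cumulative inflation factor: 1.085 × 1.0362 × 1.079 × 1.046 × 1.073 ≈ 1.36153.
Nominal growth factor: 1.24500. Real growth factor = 1.24500 / 1.36153 ≈ 0.91441.
Annualized: 0.91441^(1/5) − 1 ≈ -0.01774.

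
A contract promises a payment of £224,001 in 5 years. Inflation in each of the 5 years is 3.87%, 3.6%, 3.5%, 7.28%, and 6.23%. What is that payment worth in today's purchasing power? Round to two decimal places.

£176,479.30

Price-level factor over 5 years: 1.0387 × 1.036 × 1.035 × 1.0728 × 1.0623 ≈ 1.2692763356.
Purchasing power today: £224,001 divided by that factor.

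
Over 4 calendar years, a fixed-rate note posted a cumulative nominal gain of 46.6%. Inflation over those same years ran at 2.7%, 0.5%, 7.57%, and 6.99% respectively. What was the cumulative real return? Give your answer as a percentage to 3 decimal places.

Cumulative inflation factor: 1.027 × 1.005 × 1.0757 × 1.0699 ≈ 1.18788.
Nominal growth factor: 1.46600. Real growth factor = 1.46600 / 1.18788 ≈ 1.23414.
Total real return ≈ 23.4136%.

23.414%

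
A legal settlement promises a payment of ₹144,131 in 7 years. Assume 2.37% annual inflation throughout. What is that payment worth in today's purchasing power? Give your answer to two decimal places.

Price-level factor over 7 years: (1 + 2.37%)^7 ≈ 1.1781726125.
Purchasing power today: ₹144,131 divided by that factor.

₹122,334.37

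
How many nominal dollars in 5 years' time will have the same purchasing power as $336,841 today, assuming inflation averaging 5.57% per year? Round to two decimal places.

Cumulative price-level factor: (1+5.57%)^5 ≈ 1.3113016503.
Multiplying $336,841 by the price-level factor gives the future nominal sum.

$441,700.16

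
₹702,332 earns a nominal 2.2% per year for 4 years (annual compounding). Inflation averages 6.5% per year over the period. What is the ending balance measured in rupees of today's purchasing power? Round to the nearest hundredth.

₹595,590.29

Nominal value at maturity: ₹702,332 × (1 + 2.2%)^4 ≈ ₹766,206.87.
Price-level factor over 4 years: (1 + 6.5%)^4 ≈ 1.2864663506.
Dividing the nominal maturity value by the price-level factor gives the value in today's money.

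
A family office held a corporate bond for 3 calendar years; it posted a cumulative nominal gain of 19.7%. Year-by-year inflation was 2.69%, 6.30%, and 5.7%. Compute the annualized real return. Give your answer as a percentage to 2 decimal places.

1.23%

Cumulative inflation factor: 1.0269 × 1.0630 × 1.057 ≈ 1.15382.
Nominal growth factor: 1.19700. Real growth factor = 1.19700 / 1.15382 ≈ 1.03743.
Annualized: 1.03743^(1/3) − 1 ≈ 0.01232.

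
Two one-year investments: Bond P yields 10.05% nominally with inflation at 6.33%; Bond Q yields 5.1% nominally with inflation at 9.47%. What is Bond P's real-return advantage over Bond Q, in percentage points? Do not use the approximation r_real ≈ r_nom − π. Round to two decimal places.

7.49

Bond P real return: 1.1005/1.0633 − 1 = 3.499%.
Bond Q real return: 1.051/1.0947 − 1 = -3.992%.
Difference: 3.499 − (-3.992) = 7.491 pp.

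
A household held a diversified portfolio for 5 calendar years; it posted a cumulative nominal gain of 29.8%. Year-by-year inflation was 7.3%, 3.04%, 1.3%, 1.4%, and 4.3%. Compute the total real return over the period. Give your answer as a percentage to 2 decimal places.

Cumulative inflation factor: 1.073 × 1.0304 × 1.013 × 1.014 × 1.043 ≈ 1.18451.
Nominal growth factor: 1.29800. Real growth factor = 1.29800 / 1.18451 ≈ 1.09582.
Total real return ≈ 9.5815%.

9.58%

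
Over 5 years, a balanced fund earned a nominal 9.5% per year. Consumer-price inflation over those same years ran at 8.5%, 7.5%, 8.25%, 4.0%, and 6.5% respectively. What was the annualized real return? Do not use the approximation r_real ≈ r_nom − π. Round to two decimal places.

Cumulative inflation factor: 1.085 × 1.075 × 1.0825 × 1.040 × 1.065 ≈ 1.39846.
Nominal growth factor: 1.57424. Real growth factor = 1.57424 / 1.39846 ≈ 1.12570.
Annualized: 1.12570^(1/5) − 1 ≈ 0.02396.

2.40%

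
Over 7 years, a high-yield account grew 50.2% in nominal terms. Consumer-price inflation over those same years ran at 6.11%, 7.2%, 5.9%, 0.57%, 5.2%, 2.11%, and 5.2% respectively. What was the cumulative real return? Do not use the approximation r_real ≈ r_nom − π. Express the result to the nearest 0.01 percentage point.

9.71%

Cumulative inflation factor: 1.0611 × 1.072 × 1.059 × 1.0057 × 1.052 × 1.0211 × 1.052 ≈ 1.36904.
Nominal growth factor: 1.50200. Real growth factor = 1.50200 / 1.36904 ≈ 1.09712.
Total real return ≈ 9.7121%.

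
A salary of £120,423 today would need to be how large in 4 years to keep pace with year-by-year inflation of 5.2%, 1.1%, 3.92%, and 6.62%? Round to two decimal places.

Cumulative price-level factor: 1.052 × 1.011 × 1.0392 × 1.0662 ≈ 1.1784325007.
The nominal amount required is £120,423 scaled up by that factor.

£141,910.38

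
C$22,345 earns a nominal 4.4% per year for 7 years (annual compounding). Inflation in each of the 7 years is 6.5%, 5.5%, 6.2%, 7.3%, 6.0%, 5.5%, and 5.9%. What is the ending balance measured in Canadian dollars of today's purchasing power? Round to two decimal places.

Nominal value at maturity: C$22,345 × (1 + 4.4%)^7 ≈ C$30,205.35.
Price-level factor over 7 years: 1.065 × 1.055 × 1.062 × 1.073 × 1.060 × 1.055 × 1.059 ≈ 1.5162841356.
Dividing the nominal maturity value by the price-level factor gives the value in today's money.

C$19,920.64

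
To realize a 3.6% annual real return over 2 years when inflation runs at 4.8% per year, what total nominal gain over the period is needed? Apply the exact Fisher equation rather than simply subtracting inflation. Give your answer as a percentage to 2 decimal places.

17.88%

Required annual nominal rate: (1+3.6%)(1+4.8%) − 1 = 8.5728%.
Cumulative over 2 years: (1 + 0.085728)^2 − 1 ≈ 0.17881.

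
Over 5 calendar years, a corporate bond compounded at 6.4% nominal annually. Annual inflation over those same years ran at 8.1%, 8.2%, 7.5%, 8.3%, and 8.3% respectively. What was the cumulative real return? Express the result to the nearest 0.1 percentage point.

Cumulative inflation factor: 1.081 × 1.082 × 1.075 × 1.083 × 1.083 ≈ 1.47475.
Nominal growth factor: 1.36367. Real growth factor = 1.36367 / 1.47475 ≈ 0.92468.
Total real return ≈ -7.5324%.

-7.5%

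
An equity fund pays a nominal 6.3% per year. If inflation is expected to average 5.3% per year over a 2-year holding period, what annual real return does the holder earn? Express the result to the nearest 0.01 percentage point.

0.95%

With constant rates the annual real return is the same each year: (1+6.3%)/(1+5.3%) − 1 = 0.00950.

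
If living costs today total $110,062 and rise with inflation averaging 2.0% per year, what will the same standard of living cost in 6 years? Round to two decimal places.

$123,947.69

Cumulative price-level factor: (1+2.0%)^6 ≈ 1.1261624193.
Multiplying $110,062 by the price-level factor gives the future nominal sum.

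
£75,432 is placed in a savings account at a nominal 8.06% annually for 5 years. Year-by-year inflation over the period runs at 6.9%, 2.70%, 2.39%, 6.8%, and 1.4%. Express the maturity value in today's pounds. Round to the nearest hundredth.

£91,298.90

Nominal value at maturity: £75,432 × (1 + 8.06%)^5 ≈ £111,142.57.
Price-level factor over 5 years: 1.069 × 1.0270 × 1.0239 × 1.068 × 1.014 ≈ 1.2173484286.
Dividing the nominal maturity value by the price-level factor gives the value in today's money.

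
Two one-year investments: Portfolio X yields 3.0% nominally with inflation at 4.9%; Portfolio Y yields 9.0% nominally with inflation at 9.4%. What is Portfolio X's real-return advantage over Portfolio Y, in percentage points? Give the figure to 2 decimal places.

Portfolio X real return: 1.030/1.049 − 1 = -1.811%.
Portfolio Y real return: 1.090/1.094 − 1 = -0.366%.
Difference: -1.811 − (-0.366) = -1.445 pp.

-1.45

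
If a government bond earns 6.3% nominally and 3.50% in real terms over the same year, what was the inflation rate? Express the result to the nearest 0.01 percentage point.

2.71%

From (1+r_nom) = (1+r_real)(1+π), we get 1+π = (1 + 6.3%)/(1 + 3.50%) = 1.063/1.0350 ≈ 1.02705.
So π ≈ 2.7053%.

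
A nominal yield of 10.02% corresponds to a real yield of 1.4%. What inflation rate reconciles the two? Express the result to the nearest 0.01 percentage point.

8.50%

From (1+r_nom) = (1+r_real)(1+π), we get 1+π = (1 + 10.02%)/(1 + 1.4%) = 1.1002/1.014 ≈ 1.08501.
So π ≈ 8.5010%.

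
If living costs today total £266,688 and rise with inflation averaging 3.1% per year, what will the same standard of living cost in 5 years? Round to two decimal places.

£310,668.20

Cumulative price-level factor: (1+3.1%)^5 ≈ 1.1649125562.
Multiplying £266,688 by the price-level factor gives the future nominal sum.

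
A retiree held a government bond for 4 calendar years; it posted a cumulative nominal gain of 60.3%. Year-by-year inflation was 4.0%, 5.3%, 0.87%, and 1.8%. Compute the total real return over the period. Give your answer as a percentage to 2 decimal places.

Cumulative inflation factor: 1.040 × 1.053 × 1.0087 × 1.018 ≈ 1.12453.
Nominal growth factor: 1.60300. Real growth factor = 1.60300 / 1.12453 ≈ 1.42548.
Total real return ≈ 42.5483%.

42.55%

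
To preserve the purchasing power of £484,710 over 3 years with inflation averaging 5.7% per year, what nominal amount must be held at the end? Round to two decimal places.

£572,409.64

Cumulative price-level factor: (1+5.7%)^3 = 1.180932193.
Multiplying £484,710 by the price-level factor gives the future nominal sum.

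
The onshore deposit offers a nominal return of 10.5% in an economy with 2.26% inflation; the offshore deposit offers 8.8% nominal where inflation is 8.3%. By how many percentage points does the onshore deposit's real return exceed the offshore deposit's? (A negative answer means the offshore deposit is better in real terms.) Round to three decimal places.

7.596

The onshore deposit real return: 1.105/1.0226 − 1 = 8.0579%.
The offshore deposit real return: 1.088/1.083 − 1 = 0.4617%.
Difference: 8.0579 − 0.4617 = 7.5962 pp.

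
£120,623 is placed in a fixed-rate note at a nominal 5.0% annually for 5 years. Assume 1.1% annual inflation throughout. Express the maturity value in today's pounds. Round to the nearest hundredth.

Nominal value at maturity: £120,623 × (1 + 5.0%)^5 ≈ £153,948.91.
Price-level factor over 5 years: (1 + 1.1%)^5 ≈ 1.0562233834.
The maturity value deflated by that factor is the answer in today's purchasing power.

£145,754.12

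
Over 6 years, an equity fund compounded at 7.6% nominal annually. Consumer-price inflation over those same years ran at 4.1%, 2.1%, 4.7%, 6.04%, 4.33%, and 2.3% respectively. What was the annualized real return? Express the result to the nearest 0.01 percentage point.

Cumulative inflation factor: 1.041 × 1.021 × 1.047 × 1.0604 × 1.0433 × 1.023 ≈ 1.25944.
Nominal growth factor: 1.55194. Real growth factor = 1.55194 / 1.25944 ≈ 1.23224.
Annualized: 1.23224^(1/6) − 1 ≈ 0.03542.

3.54%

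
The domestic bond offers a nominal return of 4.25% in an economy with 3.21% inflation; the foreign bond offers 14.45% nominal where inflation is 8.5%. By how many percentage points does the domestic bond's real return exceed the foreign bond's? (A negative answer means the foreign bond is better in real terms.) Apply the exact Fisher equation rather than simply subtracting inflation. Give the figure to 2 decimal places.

The domestic bond real return: 1.0425/1.0321 − 1 = 1.008%.
The foreign bond real return: 1.1445/1.085 − 1 = 5.484%.
Difference: 1.008 − 5.484 = -4.476 pp.

-4.48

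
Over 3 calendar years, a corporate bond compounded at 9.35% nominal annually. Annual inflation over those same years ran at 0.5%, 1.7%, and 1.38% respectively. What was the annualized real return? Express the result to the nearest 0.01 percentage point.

Cumulative inflation factor: 1.005 × 1.017 × 1.0138 ≈ 1.03619.
Nominal growth factor: 1.30754. Real growth factor = 1.30754 / 1.03619 ≈ 1.26188.
Annualized: 1.26188^(1/3) − 1 ≈ 0.08062.

8.06%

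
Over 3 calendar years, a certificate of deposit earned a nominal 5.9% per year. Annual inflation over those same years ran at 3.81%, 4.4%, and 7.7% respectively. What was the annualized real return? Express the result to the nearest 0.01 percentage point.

Cumulative inflation factor: 1.0381 × 1.044 × 1.077 ≈ 1.16723.
Nominal growth factor: 1.18765. Real growth factor = 1.18765 / 1.16723 ≈ 1.01750.
Annualized: 1.01750^(1/3) − 1 ≈ 0.00580.

0.58%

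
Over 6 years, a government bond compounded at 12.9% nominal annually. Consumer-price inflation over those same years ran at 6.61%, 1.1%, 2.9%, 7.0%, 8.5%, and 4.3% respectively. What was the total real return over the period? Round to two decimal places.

54.21%

Cumulative inflation factor: 1.0661 × 1.011 × 1.029 × 1.070 × 1.085 × 1.043 ≈ 1.34296.
Nominal growth factor: 2.07092. Real growth factor = 2.07092 / 1.34296 ≈ 1.54206.
Total real return ≈ 54.2060%.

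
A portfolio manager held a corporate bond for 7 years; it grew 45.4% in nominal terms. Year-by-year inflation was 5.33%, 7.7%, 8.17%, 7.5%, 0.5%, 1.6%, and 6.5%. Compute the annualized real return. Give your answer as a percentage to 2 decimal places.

Cumulative inflation factor: 1.0533 × 1.077 × 1.0817 × 1.075 × 1.005 × 1.016 × 1.065 ≈ 1.43447.
Nominal growth factor: 1.45400. Real growth factor = 1.45400 / 1.43447 ≈ 1.01361.
Annualized: 1.01361^(1/7) − 1 ≈ 0.00193.

0.19%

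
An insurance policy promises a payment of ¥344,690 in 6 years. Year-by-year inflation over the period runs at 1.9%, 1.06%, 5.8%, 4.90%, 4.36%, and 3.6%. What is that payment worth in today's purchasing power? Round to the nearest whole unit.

Price-level factor over 6 years: 1.019 × 1.0106 × 1.058 × 1.0490 × 1.0436 × 1.036 ≈ 1.2356869486.
Purchasing power today: ¥344,690 divided by that factor.

¥278,946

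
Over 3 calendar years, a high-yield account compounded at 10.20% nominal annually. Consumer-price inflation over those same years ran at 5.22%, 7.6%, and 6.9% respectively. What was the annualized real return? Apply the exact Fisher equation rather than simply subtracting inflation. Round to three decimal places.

3.408%

Cumulative inflation factor: 1.0522 × 1.076 × 1.069 ≈ 1.21029.
Nominal growth factor: 1.33827. Real growth factor = 1.33827 / 1.21029 ≈ 1.10575.
Annualized: 1.10575^(1/3) − 1 ≈ 0.03408.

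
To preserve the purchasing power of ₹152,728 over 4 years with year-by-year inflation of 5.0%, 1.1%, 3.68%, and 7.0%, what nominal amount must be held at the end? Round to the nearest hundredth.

Cumulative price-level factor: 1.050 × 1.011 × 1.0368 × 1.070 = 1.1776580928.
Multiplying ₹152,728 by the price-level factor gives the future nominal sum.

₹179,861.37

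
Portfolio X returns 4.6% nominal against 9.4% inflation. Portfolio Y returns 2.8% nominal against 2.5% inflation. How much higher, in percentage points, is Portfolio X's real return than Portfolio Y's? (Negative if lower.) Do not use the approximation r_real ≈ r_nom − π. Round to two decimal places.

Portfolio X real return: 1.046/1.094 − 1 = -4.388%.
Portfolio Y real return: 1.028/1.025 − 1 = 0.293%.
Difference: -4.388 − 0.293 = -4.681 pp.

-4.68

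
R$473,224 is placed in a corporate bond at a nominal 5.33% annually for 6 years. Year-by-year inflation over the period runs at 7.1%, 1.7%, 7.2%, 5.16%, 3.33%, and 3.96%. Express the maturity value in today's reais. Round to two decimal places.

R$489,926.33

Nominal value at maturity: R$473,224 × (1 + 5.33%)^6 ≈ R$646,218.32.
Price-level factor over 6 years: 1.071 × 1.017 × 1.072 × 1.0516 × 1.0333 × 1.0396 ≈ 1.3190112107.
The maturity value deflated by that factor is the answer in today's purchasing power.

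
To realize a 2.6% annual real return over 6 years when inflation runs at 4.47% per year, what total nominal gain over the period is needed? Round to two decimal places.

Required annual nominal rate: (1+2.6%)(1+4.47%) − 1 = 7.18622%.
Cumulative over 6 years: (1 + 0.0718622)^6 − 1 ≈ 0.51647.

51.65%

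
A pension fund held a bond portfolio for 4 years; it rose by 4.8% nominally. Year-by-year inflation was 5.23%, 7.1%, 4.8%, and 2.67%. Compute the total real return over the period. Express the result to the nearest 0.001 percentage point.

Cumulative inflation factor: 1.0523 × 1.071 × 1.048 × 1.0267 ≈ 1.21265.
Nominal growth factor: 1.04800. Real growth factor = 1.04800 / 1.21265 ≈ 0.86423.
Total real return ≈ -13.5774%.

-13.577%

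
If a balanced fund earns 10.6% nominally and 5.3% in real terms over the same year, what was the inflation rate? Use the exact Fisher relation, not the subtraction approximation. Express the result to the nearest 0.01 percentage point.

5.03%

From (1+r_nom) = (1+r_real)(1+π), we get 1+π = (1 + 10.6%)/(1 + 5.3%) = 1.106/1.053 ≈ 1.05033.
So π ≈ 5.0332%.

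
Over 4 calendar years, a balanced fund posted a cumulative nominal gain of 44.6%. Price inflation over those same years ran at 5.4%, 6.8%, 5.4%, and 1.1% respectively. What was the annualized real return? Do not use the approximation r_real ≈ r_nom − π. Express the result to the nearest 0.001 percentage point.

Cumulative inflation factor: 1.054 × 1.068 × 1.054 × 1.011 ≈ 1.19951.
Nominal growth factor: 1.44600. Real growth factor = 1.44600 / 1.19951 ≈ 1.20549.
Annualized: 1.20549^(1/4) − 1 ≈ 0.04783.

4.783%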